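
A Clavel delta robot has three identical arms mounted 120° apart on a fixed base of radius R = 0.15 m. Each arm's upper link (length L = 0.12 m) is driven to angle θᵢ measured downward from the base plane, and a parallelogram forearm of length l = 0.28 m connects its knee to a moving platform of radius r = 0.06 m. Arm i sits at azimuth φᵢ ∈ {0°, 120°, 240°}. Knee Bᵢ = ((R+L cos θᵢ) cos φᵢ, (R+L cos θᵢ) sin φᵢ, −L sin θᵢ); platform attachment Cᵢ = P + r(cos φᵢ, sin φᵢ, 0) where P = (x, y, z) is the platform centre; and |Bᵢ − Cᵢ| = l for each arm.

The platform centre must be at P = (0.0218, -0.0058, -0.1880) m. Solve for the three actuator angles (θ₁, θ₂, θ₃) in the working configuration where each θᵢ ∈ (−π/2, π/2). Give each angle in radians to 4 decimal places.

θ₁ = -0.1749, θ₂ = 0.1749, θ₃ = 0.0873

φ1=0.0° → target in arm frame (0.0218, -0.0058)
  e−x'=0.0682;  (l²−L²−(e−x')²−y'²−z²)/2L = 0.0999
  √(A²+B²)=0.2000;  θ1 = -1.2228+1.0479 ≈ -0.1749
rotate P by −φ2: (-0.0159, -0.0160, -0.1880)
  A=0.1059, B=-0.1880, C=(l²−L²−A²−y'²−z²)/(2L)=0.0716
  γ=atan2(-0.1880,0.1059)=-1.0577;  ψ=arccos(0.3318)=1.2326;  θ2=γ+ψ≈0.1749
φ3=240.0° → target in arm frame (-0.0059, 0.0218)
  e−x'=0.0959;  (l²−L²−(e−x')²−y'²−z²)/2L = 0.0791
  θ3 = atan2(B,A) + arccos(C/0.2110) = 0.0873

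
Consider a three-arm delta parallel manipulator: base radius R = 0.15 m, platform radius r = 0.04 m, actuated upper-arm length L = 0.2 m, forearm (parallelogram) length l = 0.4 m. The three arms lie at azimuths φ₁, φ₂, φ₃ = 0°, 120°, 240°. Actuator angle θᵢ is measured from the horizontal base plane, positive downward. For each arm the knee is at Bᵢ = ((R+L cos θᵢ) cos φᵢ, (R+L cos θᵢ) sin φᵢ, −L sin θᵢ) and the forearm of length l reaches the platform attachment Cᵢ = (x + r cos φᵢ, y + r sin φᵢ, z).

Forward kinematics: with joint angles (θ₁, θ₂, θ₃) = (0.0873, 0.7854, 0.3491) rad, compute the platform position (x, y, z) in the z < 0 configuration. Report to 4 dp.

(0.0774, -0.0662, -0.3366)

arm 1 at φ=0.0°: e+L cos θ1 = 0.3092;  centre 1 = (0.3092, 0.0000, -0.0174)
arm 2 at φ=120.0°: e+L cos θ2 = 0.2514;  centre 2 = (-0.1257, 0.2177, -0.1414)
arm 3 at φ=240.0°: e+L cos θ3 = 0.2979;  centre 3 = (-0.1490, -0.2580, -0.0684)
eliminate P² terms by subtracting sphere 1 from 2 and 3
linear system: -0.8699x+0.4355y = -0.0127−-0.2480z; -0.9164x+-0.5160y = -0.0025−-0.1019z
det = 0.8480;  x = 0.0090+-0.2033z,  y = -0.0112+0.1634z
quadratic in z: (1.0680)z²+(0.1533)z+(-0.0694)=0, √Δ=0.5658 → z ∈ {-0.3366, 0.1931}; z = -0.3366 (taking z<0)
x = 0.0774, y = -0.0662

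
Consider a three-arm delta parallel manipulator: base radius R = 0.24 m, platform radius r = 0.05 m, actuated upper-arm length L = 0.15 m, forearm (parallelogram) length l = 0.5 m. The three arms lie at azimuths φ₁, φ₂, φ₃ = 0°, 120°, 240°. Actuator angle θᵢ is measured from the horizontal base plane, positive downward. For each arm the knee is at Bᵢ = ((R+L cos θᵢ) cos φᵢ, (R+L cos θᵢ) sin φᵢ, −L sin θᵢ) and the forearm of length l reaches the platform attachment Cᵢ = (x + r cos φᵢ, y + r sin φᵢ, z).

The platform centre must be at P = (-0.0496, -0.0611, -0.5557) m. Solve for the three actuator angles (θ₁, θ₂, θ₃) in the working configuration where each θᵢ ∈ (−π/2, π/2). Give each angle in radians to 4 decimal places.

θ₁ = 1.3092, θ₂ = 1.2218, θ₃ = 0.7854

arm 1 (φ=0.0°): x'=-0.0496, y'=-0.0611
  A=0.2396, B=-0.5557, C=(l²−L²−A²−y'²−z²)/(2L)=-0.4748
  √(A²+B²)=0.6052;  θ1 = -1.1637+2.4729 ≈ 1.3092
arm 2 (φ=120.0°): x'=-0.0281, y'=0.0735
  A=0.2181, B=-0.5557, C=(l²−L²−A²−y'²−z²)/(2L)=-0.4476
  θ2 = atan2(B,A) + arccos(C/0.5970) = 1.2218
rotate P by −φ3: (0.0777, -0.0124, -0.5557)
  e−x'=0.1123;  (l²−L²−(e−x')²−y'²−z²)/2L = -0.3135
  √(A²+B²)=0.5669;  θ3 = -1.3714+2.1568 ≈ 0.7854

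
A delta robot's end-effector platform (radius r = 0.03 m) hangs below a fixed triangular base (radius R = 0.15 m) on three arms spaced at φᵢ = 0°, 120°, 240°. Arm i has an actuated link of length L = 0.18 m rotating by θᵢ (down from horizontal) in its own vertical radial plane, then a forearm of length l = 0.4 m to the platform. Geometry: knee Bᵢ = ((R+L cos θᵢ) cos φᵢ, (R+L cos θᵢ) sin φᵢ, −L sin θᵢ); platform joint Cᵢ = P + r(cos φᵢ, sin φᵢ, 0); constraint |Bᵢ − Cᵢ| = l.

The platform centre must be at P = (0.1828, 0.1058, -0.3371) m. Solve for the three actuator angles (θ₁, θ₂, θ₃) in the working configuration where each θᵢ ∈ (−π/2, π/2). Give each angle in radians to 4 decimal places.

φ1=0.0° → target in arm frame (0.1828, 0.1058)
  A=-0.0628, B=-0.3371, C=(l²−L²−A²−y'²−z²)/(2L)=-0.0033
  θ1 = atan2(B,A) + arccos(C/0.3429) = -0.1747
φ2=120.0° → target in arm frame (0.0002, -0.2112)
  e−x'=0.1198;  (l²−L²−(e−x')²−y'²−z²)/2L = -0.1250
  θ2 = atan2(B,A) + arccos(C/0.3577) = 0.6983
φ3=240.0° → target in arm frame (-0.1830, 0.1054)
  A=0.3030, B=-0.3371, C=(l²−L²−A²−y'²−z²)/(2L)=-0.2471
  θ3 = atan2(B,A) + arccos(C/0.4533) = 1.3089

θ₁ = -0.1747, θ₂ = 0.6983, θ₃ = 1.3089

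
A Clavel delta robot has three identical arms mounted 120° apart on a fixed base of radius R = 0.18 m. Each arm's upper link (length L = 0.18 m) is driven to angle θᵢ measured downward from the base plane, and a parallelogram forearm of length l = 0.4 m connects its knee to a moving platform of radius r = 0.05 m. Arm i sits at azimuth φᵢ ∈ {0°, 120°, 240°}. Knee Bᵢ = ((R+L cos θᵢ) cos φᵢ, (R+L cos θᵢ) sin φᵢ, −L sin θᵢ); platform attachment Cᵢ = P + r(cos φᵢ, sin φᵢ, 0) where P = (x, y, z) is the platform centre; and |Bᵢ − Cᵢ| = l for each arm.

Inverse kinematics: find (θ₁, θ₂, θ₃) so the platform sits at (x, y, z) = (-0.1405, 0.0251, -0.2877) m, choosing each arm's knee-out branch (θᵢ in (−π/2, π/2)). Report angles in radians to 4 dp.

θ₁ = 0.9598, θ₂ = -0.1747, θ₃ = 0.0875

φ1=0.0° → target in arm frame (-0.1405, 0.0251)
  A=0.2705, B=-0.2877, C=(l²−L²−A²−y'²−z²)/(2L)=-0.0805
  γ=atan2(-0.2877,0.2705)=-0.8162;  ψ=arccos(-0.2038)=1.7760;  θ1=γ+ψ≈0.9598
arm 2 (φ=120.0°): x'=0.0920, y'=0.1091
  e−x'=0.0380;  (l²−L²−(e−x')²−y'²−z²)/2L = 0.0874
  γ=atan2(-0.2877,0.0380)=-1.4394;  ψ=arccos(0.3013)=1.2648;  θ2=γ+ψ≈-0.1747
rotate P by −φ3: (0.0485, -0.1342, -0.2877)
  A cos θ + B sin θ = C:  0.0815·cos θ + -0.2877·sin θ = 0.0560
  γ=atan2(-0.2877,0.0815)=-1.2948;  ψ=arccos(0.1874)=1.3823;  θ3=γ+ψ≈0.0875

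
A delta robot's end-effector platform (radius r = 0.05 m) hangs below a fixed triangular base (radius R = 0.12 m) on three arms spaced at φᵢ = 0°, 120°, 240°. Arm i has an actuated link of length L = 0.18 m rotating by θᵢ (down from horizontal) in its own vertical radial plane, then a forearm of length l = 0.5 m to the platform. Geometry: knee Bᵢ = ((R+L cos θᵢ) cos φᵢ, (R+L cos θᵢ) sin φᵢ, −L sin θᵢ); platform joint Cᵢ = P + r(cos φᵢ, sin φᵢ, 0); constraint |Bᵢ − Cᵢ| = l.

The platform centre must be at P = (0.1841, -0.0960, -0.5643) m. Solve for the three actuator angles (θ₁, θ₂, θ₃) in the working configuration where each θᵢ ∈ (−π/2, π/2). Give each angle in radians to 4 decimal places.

θ₁ = 0.4363, θ₂ = 1.3089, θ₃ = 0.9598

rotate P by −φ1: (0.1841, -0.0960, -0.5643)
  A=-0.1141, B=-0.5643, C=(l²−L²−A²−y'²−z²)/(2L)=-0.3419
  √(A²+B²)=0.5757;  θ1 = -1.7703+2.2066 ≈ 0.4363
arm 2 (φ=120.0°): x'=-0.1752, y'=-0.1114
  e−x'=0.2452;  (l²−L²−(e−x')²−y'²−z²)/2L = -0.4816
  √(A²+B²)=0.6153;  θ2 = -1.1609+2.4698 ≈ 1.3089
φ3=240.0° → target in arm frame (-0.0089, 0.2074)
  A cos θ + B sin θ = C:  0.0789·cos θ + -0.5643·sin θ = -0.4169
  √(A²+B²)=0.5698;  θ3 = -1.4319+2.3916 ≈ 0.9598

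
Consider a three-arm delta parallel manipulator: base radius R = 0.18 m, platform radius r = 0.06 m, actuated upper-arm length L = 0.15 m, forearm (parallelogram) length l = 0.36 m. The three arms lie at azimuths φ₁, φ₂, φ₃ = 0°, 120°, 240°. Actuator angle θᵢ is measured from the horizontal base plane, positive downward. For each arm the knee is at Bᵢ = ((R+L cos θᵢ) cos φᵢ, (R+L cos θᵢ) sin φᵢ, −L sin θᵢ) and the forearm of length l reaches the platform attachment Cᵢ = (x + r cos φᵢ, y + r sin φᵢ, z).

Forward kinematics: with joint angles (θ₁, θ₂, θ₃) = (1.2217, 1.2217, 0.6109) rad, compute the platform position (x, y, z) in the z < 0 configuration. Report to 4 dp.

S1 = (0.1713·cos0.0°, 0.1713·sin0.0°, -0.1410) = (0.1713, 0.0000, -0.1410)
S2 = (0.1713·cos120.0°, 0.1713·sin120.0°, -0.1410) = (-0.0857, 0.1484, -0.1410)
S3 = (0.2429·cos240.0°, 0.2429·sin240.0°, -0.0860) = (-0.1214, -0.2103, -0.0860)
|S₂|²−|S₁|² = 0.0000;  |S₃|²−|S₁|² = 0.0172
linear system: -0.5139x+0.2967y = 0.0000−0.0000z; -0.5855x+-0.4207y = 0.0172−0.1098z
det = 0.3899;  x = -0.0131+0.0836z,  y = -0.0226+0.1448z
sphere 1 gives Az²+Bz+C=0 with A=1.0279, B=0.2445, C=-0.0752;  B²−4AC=0.3691;  roots -0.4145, 0.1766;  negative root z = -0.4145
x = -0.0477, y = -0.0826

(-0.0477, -0.0826, -0.4145)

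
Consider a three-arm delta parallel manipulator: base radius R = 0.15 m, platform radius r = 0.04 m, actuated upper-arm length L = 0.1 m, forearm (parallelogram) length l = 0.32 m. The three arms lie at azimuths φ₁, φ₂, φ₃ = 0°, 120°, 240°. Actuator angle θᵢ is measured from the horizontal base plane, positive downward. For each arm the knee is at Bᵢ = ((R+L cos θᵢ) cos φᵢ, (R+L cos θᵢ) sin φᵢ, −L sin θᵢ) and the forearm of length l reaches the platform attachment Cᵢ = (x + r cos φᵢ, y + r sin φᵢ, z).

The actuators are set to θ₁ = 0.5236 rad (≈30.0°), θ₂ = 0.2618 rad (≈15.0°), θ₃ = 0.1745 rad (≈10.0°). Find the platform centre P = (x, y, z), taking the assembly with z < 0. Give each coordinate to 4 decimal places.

(-0.0300, -0.0070, -0.2758)

φ1=0.0°: virtual centre (0.1966, 0.0000, -0.0500), radius l
φ2=120.0°: virtual centre (-0.1033, 0.1789, -0.0259), radius l
O3 = (0.2085·cos240.0°, 0.2085·sin240.0°, -0.0174) = (-0.1042, -0.1806, -0.0174)
eliminate P² terms by subtracting sphere 1 from 2 and 3
linear system: -0.5998x+0.3578y = 0.0022−0.0482z; -0.6017x+-0.3611y = 0.0026−0.0653z
Cramer: x(z) = -0.0040+0.0944z;  y(z) = -0.0006+0.0235z
sphere 1 gives Az²+Bz+C=0 with A=1.0095, B=0.0621, C=-0.0597;  B²−4AC=0.2447;  roots -0.2758, 0.2143;  negative root z = -0.2758
x = -0.0300, y = -0.0070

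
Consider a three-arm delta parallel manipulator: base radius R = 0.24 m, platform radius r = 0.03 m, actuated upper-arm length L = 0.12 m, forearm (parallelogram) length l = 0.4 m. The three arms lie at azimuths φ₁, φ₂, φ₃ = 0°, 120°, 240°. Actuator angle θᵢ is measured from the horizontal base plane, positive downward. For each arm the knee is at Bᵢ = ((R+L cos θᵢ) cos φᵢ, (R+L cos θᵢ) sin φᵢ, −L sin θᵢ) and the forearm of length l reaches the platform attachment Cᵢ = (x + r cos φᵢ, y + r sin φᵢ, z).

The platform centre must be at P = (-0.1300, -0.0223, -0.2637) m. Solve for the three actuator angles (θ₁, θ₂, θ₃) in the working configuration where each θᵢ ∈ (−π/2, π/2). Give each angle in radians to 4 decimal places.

φ1=0.0° → target in arm frame (-0.1300, -0.0223)
  e−x'=0.3400;  (l²−L²−(e−x')²−y'²−z²)/2L = -0.1668
  √(A²+B²)=0.4303;  θ1 = -0.6597+1.9689 ≈ 1.3092
φ2=120.0° → target in arm frame (0.0457, 0.1237)
  A=0.1643, B=-0.2637, C=(l²−L²−A²−y'²−z²)/(2L)=0.1406
  θ2 = atan2(B,A) + arccos(C/0.3107) = 0.0875
φ3=240.0° → target in arm frame (0.0843, -0.1014)
  e−x'=0.1257;  (l²−L²−(e−x')²−y'²−z²)/2L = 0.2082
  √(A²+B²)=0.2921;  θ3 = -1.1260+0.7773 ≈ -0.3488

θ₁ = 1.3092, θ₂ = 0.0875, θ₃ = -0.3488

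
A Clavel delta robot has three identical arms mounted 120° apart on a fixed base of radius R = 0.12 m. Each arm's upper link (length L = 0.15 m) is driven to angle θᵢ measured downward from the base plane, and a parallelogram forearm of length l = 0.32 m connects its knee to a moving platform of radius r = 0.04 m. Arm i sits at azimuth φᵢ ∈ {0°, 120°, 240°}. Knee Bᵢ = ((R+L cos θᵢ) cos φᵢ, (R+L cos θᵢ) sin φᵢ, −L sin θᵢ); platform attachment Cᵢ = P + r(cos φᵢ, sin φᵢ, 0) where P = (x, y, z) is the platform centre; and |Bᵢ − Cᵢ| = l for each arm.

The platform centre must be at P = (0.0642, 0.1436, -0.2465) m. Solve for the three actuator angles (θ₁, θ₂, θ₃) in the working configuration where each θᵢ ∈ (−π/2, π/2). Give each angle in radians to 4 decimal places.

θ₁ = 0.0874, θ₂ = -0.0869, θ₃ = 1.1344

φ1=0.0° → target in arm frame (0.0642, 0.1436)
  e−x'=0.0158;  (l²−L²−(e−x')²−y'²−z²)/2L = -0.0058
  √(A²+B²)=0.2470;  θ1 = -1.5068+1.5942 ≈ 0.0874
arm 2 (φ=120.0°): x'=0.0923, y'=-0.1274
  e−x'=-0.0123;  (l²−L²−(e−x')²−y'²−z²)/2L = 0.0092
  θ2 = atan2(B,A) + arccos(C/0.2468) = -0.0869
rotate P by −φ3: (-0.1565, -0.0162, -0.2465)
  A=0.2365, B=-0.2465, C=(l²−L²−A²−y'²−z²)/(2L)=-0.1235
  γ=atan2(-0.2465,0.2365)=-0.8062;  ψ=arccos(-0.3614)=1.9406;  θ3=γ+ψ≈1.1344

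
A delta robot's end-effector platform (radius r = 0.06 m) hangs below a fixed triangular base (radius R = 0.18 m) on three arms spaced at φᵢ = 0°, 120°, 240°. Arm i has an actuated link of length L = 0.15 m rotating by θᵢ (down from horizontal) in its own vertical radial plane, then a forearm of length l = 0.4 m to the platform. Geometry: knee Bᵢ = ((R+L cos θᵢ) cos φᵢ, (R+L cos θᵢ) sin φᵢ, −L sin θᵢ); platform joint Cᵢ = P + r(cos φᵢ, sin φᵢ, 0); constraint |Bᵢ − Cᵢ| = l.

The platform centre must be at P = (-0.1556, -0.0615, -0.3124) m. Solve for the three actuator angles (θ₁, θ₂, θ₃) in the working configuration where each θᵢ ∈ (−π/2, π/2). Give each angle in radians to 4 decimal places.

φ1=0.0° → target in arm frame (-0.1556, -0.0615)
  A cos θ + B sin θ = C:  0.2756·cos θ + -0.3124·sin θ = -0.1328
  γ=atan2(-0.3124,0.2756)=-0.8479;  ψ=arccos(-0.3187)=1.8952;  θ1=γ+ψ≈1.0473
φ2=120.0° → target in arm frame (0.0245, 0.1655)
  A cos θ + B sin θ = C:  0.0955·cos θ + -0.3124·sin θ = 0.0113
  √(A²+B²)=0.3267;  θ2 = -1.2742+1.5361 ≈ 0.2618
arm 3 (φ=240.0°): x'=0.1311, y'=-0.1040
  A=-0.0111, B=-0.3124, C=(l²−L²−A²−y'²−z²)/(2L)=0.0966
  γ=atan2(-0.3124,-0.0111)=-1.6062;  ψ=arccos(0.3089)=1.2568;  θ3=γ+ψ≈-0.3494

θ₁ = 1.0473, θ₂ = 0.2618, θ₃ = -0.3494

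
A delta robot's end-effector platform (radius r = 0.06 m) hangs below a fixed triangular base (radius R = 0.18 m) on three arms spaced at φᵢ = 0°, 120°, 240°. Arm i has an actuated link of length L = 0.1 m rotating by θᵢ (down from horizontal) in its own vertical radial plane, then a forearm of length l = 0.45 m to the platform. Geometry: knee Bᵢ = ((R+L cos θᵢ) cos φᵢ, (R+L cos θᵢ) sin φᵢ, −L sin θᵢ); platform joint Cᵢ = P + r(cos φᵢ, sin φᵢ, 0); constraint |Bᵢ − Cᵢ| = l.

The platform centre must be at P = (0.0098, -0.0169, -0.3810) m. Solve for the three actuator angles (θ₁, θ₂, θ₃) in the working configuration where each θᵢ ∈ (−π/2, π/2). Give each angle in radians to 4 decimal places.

arm 1 (φ=0.0°): x'=0.0098, y'=-0.0169
  e−x'=0.1102;  (l²−L²−(e−x')²−y'²−z²)/2L = 0.1745
  √(A²+B²)=0.3966;  θ1 = -1.2892+1.1151 ≈ -0.1741
rotate P by −φ2: (-0.0195, 0.0000, -0.3810)
  A cos θ + B sin θ = C:  0.1395·cos θ + -0.3810·sin θ = 0.1393
  θ2 = atan2(B,A) + arccos(C/0.4057) = 0.0005
arm 3 (φ=240.0°): x'=0.0097, y'=0.0169
  e−x'=0.1103;  (l²−L²−(e−x')²−y'²−z²)/2L = 0.1745
  γ=atan2(-0.3810,0.1103)=-1.2891;  ψ=arccos(0.4399)=1.1153;  θ3=γ+ψ≈-0.1737

θ₁ = -0.1741, θ₂ = 0.0005, θ₃ = -0.1737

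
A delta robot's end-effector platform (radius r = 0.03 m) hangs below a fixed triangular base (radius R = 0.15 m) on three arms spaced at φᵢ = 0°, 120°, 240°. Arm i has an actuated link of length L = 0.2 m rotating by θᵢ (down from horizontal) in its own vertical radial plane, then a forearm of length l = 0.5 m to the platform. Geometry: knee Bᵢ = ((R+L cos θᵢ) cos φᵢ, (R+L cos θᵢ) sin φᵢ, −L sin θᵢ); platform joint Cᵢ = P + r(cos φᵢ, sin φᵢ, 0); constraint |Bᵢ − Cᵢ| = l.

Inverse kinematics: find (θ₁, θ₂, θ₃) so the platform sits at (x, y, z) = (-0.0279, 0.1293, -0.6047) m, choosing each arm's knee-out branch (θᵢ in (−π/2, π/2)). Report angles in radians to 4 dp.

θ₁ = 1.1347, θ₂ = 0.6984, θ₃ = 1.3091

arm 1 (φ=0.0°): x'=-0.0279, y'=0.1293
  e−x'=0.1479;  (l²−L²−(e−x')²−y'²−z²)/2L = -0.4856
  γ=atan2(-0.6047,0.1479)=-1.3309;  ψ=arccos(-0.7801)=2.4656;  θ1=γ+ψ≈1.1347
rotate P by −φ2: (0.1259, -0.0405, -0.6047)
  A=-0.0059, B=-0.6047, C=(l²−L²−A²−y'²−z²)/(2L)=-0.3933
  θ2 = atan2(B,A) + arccos(C/0.6047) = 0.6984
rotate P by −φ3: (-0.0980, -0.0888, -0.6047)
  A=0.2180, B=-0.6047, C=(l²−L²−A²−y'²−z²)/(2L)=-0.5277
  √(A²+B²)=0.6428;  θ3 = -1.2248+2.5339 ≈ 1.3091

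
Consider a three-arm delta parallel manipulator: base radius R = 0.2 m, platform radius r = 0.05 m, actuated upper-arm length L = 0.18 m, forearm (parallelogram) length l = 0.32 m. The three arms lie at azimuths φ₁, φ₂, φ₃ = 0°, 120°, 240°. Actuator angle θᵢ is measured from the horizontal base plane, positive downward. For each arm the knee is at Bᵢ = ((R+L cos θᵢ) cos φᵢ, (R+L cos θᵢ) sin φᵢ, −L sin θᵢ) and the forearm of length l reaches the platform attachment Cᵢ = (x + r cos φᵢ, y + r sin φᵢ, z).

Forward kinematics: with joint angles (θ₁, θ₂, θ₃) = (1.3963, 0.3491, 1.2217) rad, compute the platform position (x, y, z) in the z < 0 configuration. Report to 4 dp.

centre 1 = (0.1813·cos0.0°, 0.1813·sin0.0°, -0.1773) = (0.1813, 0.0000, -0.1773)
centre 2 = (0.3191·cos120.0°, 0.3191·sin120.0°, -0.0616) = (-0.1596, 0.2764, -0.0616)
centre 3 = (0.2116·cos240.0°, 0.2116·sin240.0°, -0.1691) = (-0.1058, -0.1832, -0.1691)
eliminate P² terms by subtracting sphere 1 from 2 and 3
linear system: -0.6816x+0.5528y = 0.0414−0.2314z; -0.5741x+-0.3664y = 0.0091−0.0162z
det = 0.5671;  x = -0.0356+0.1654z,  y = 0.0309+-0.2147z
sphere 1 gives Az²+Bz+C=0 with A=1.0734, B=0.2695, C=-0.0230;  B²−4AC=0.1714;  roots -0.3184, 0.0673;  negative root z = -0.3184
x = -0.0882, y = 0.0993

(-0.0882, 0.0993, -0.3184)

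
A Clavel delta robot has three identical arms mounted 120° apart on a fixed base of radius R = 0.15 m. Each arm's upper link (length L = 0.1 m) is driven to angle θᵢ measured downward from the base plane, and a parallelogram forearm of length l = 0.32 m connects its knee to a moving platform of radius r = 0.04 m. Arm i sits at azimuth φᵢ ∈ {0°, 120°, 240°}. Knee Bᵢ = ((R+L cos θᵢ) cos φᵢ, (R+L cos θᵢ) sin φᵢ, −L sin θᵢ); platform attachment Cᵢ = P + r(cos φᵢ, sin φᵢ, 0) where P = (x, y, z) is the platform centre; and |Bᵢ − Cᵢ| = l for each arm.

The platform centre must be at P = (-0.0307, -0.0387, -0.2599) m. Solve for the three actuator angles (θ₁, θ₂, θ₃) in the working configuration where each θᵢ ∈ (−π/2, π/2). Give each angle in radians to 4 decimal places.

rotate P by −φ1: (-0.0307, -0.0387, -0.2599)
  e−x'=0.1407;  (l²−L²−(e−x')²−y'²−z²)/2L = 0.0178
  √(A²+B²)=0.2955;  θ1 = -1.0746+1.5106 ≈ 0.4360
arm 2 (φ=120.0°): x'=-0.0182, y'=0.0459
  A cos θ + B sin θ = C:  0.1282·cos θ + -0.2599·sin θ = 0.0316
  θ2 = atan2(B,A) + arccos(C/0.2898) = 0.3490
φ3=240.0° → target in arm frame (0.0489, -0.0072)
  A=0.0611, B=-0.2599, C=(l²−L²−A²−y'²−z²)/(2L)=0.1053
  √(A²+B²)=0.2670;  θ3 = -1.3398+1.1653 ≈ -0.1744

θ₁ = 0.4360, θ₂ = 0.3490, θ₃ = -0.1744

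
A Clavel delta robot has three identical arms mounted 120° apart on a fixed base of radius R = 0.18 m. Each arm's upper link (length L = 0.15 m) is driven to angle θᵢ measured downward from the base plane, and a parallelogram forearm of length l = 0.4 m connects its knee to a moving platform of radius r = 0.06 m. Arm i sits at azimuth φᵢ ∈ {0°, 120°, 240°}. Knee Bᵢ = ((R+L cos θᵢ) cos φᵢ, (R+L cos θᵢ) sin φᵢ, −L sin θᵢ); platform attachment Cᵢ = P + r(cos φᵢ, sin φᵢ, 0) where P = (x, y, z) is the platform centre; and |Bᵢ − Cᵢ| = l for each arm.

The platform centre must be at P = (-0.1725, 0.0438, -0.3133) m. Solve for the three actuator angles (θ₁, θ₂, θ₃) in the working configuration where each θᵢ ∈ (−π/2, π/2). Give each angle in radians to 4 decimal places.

θ₁ = 1.1347, θ₂ = -0.2613, θ₃ = 0.1744

arm 1 (φ=0.0°): x'=-0.1725, y'=0.0438
  A cos θ + B sin θ = C:  0.2925·cos θ + -0.3133·sin θ = -0.1604
  γ=atan2(-0.3133,0.2925)=-0.8197;  ψ=arccos(-0.3743)=1.9545;  θ1=γ+ψ≈1.1347
arm 2 (φ=120.0°): x'=0.1242, y'=0.1275
  e−x'=-0.0042;  (l²−L²−(e−x')²−y'²−z²)/2L = 0.0769
  γ=atan2(-0.3133,-0.0042)=-1.5841;  ψ=arccos(0.2455)=1.3228;  θ2=γ+ψ≈-0.2613
arm 3 (φ=240.0°): x'=0.0483, y'=-0.1713
  A cos θ + B sin θ = C:  0.0717·cos θ + -0.3133·sin θ = 0.0162
  θ3 = atan2(B,A) + arccos(C/0.3214) = 0.1744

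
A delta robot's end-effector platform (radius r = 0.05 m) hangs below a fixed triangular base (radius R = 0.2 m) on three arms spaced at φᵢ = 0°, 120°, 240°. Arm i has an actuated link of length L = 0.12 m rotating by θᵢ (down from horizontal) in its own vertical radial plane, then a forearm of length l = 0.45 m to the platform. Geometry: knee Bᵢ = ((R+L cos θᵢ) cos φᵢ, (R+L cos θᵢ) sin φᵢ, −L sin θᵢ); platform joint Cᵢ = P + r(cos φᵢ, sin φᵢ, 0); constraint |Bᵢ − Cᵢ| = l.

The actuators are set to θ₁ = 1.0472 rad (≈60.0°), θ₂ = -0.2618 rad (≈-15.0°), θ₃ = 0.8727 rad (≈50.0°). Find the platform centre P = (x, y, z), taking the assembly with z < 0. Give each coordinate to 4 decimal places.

(-0.0995, 0.1259, -0.4054)

O1 = (0.2100·cos0.0°, 0.2100·sin0.0°, -0.1039) = (0.2100, 0.0000, -0.1039)
φ2=120.0°: virtual centre (-0.1330, 0.2303, 0.0311), radius l
φ3=240.0°: virtual centre (-0.1136, -0.1967, -0.0919), radius l
|O₂|²−|O₁|² = 0.0168;  |O₃|²−|O₁|² = 0.0051
plane₁₂: -0.6859x+0.4606y+0.2700z = 0.0168
det = 0.5679;  x = -0.0158+0.2065z,  y = 0.0129+-0.2787z
sphere 1 gives Az²+Bz+C=0 with A=1.1203, B=0.1074, C=-0.1406;  B²−4AC=0.6414;  roots -0.4054, 0.3095;  negative root z = -0.4054
x = -0.0995, y = 0.1259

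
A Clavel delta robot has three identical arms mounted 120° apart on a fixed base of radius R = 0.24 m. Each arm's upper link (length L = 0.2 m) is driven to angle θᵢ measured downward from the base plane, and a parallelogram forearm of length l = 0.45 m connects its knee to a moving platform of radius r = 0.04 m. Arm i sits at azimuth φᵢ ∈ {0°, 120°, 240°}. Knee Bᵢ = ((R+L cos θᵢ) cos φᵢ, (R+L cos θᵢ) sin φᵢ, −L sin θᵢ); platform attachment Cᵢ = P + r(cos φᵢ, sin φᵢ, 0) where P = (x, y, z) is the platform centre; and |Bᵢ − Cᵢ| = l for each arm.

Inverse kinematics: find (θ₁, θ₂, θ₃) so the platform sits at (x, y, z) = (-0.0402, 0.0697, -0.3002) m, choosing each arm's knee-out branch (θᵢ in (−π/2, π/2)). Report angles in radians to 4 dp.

θ₁ = 0.6109, θ₂ = -0.0872, θ₃ = 0.6112

arm 1 (φ=0.0°): x'=-0.0402, y'=0.0697
  A=0.2402, B=-0.3002, C=(l²−L²−A²−y'²−z²)/(2L)=0.0246
  √(A²+B²)=0.3845;  θ1 = -0.8960+1.5069 ≈ 0.6109
rotate P by −φ2: (0.0805, 0.0000, -0.3002)
  A cos θ + B sin θ = C:  0.1195·cos θ + -0.3002·sin θ = 0.1452
  γ=atan2(-0.3002,0.1195)=-1.1918;  ψ=arccos(0.4494)=1.1047;  θ2=γ+ψ≈-0.0872
arm 3 (φ=240.0°): x'=-0.0403, y'=-0.0697
  A=0.2403, B=-0.3002, C=(l²−L²−A²−y'²−z²)/(2L)=0.0245
  √(A²+B²)=0.3845;  θ3 = -0.8958+1.5070 ≈ 0.6112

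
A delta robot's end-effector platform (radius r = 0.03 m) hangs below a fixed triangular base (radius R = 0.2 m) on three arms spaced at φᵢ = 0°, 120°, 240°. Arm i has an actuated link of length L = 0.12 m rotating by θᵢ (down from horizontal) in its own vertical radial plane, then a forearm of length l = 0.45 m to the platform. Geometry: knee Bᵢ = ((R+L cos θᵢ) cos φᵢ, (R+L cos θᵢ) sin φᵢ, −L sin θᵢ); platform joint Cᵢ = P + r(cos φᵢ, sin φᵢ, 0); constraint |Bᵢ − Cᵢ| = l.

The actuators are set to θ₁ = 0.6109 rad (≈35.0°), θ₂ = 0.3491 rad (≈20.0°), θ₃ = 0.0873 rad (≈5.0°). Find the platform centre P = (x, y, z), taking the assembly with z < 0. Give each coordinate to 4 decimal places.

arm 1 at φ=0.0°: (R−r)+L cos θ1 = 0.2683;  O1 = (0.2683, 0.0000, -0.0688)
arm 2 at φ=120.0°: (R−r)+L cos θ2 = 0.2828;  O2 = (-0.1414, 0.2449, -0.0410)
arm 3 at φ=240.0°: (R−r)+L cos θ3 = 0.2895;  O3 = (-0.1448, -0.2508, -0.0105)
|O₂|²−|O₁|² = 0.0049;  |O₃|²−|O₁|² = 0.0072
plane₁₂: -0.8194x+0.4898y+0.0556z = 0.0049
Cramer: x(z) = -0.0074+0.1043z;  y(z) = -0.0023+0.0610z
into |P−O₁|² = l²: 1.0146z² + 0.0799z + -0.1218 = 0;  Δ = 0.5006;  z = -0.3880 or 0.3093 → z<0 root = -0.3880
x = -0.0478, y = -0.0259

(-0.0478, -0.0259, -0.3880)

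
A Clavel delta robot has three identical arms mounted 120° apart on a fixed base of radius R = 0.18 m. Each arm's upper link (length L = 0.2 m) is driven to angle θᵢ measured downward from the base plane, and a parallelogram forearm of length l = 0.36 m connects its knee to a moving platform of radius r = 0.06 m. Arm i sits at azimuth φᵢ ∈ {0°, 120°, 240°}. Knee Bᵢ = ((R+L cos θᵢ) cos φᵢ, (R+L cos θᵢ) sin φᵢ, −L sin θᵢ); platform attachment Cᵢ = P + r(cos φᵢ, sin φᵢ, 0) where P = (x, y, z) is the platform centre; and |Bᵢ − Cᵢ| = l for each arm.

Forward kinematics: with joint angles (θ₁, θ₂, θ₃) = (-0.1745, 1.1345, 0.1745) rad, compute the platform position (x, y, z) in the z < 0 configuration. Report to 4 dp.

φ1=0.0°: virtual centre (0.3170, 0.0000, 0.0347), radius l
φ2=120.0°: virtual centre (-0.1023, 0.1771, -0.1813), radius l
arm 3 at φ=240.0°: (R−r)+L cos θ3 = 0.3170;  centre 3 = (-0.1585, -0.2745, -0.0347)
subtract pairs → two planes through P
plane₁₂: -0.8384x+0.3542y+-0.4320z = -0.0270
det = 0.7971;  x = 0.0186+-0.3592z,  y = -0.0322+0.3692z
into |P−centre ₁|² = l²: 1.2654z² + 0.1212z + -0.0383 = 0;  Δ = 0.2087;  z = -0.2284 or 0.1326 → z<0 root = -0.2284
x = 0.1006, y = -0.1165

(0.1006, -0.1165, -0.2284)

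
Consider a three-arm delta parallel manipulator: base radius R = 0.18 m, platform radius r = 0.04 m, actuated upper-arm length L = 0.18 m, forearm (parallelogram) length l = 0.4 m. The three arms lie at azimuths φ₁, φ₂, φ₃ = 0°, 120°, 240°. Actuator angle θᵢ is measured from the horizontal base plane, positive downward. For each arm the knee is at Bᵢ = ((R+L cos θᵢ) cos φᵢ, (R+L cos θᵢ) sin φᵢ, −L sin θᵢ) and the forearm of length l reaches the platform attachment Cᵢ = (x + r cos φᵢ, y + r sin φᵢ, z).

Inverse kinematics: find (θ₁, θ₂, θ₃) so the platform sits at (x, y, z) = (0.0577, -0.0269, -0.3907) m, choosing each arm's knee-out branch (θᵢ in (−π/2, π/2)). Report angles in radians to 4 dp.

arm 1 (φ=0.0°): x'=0.0577, y'=-0.0269
  A cos θ + B sin θ = C:  0.0823·cos θ + -0.3907·sin θ = -0.0904
  √(A²+B²)=0.3993;  θ1 = -1.3632+1.7992 ≈ 0.4360
rotate P by −φ2: (-0.0521, -0.0365, -0.3907)
  A cos θ + B sin θ = C:  0.1921·cos θ + -0.3907·sin θ = -0.1758
  γ=atan2(-0.3907,0.1921)=-1.1137;  ψ=arccos(-0.4039)=1.9865;  θ2=γ+ψ≈0.8728
φ3=240.0° → target in arm frame (-0.0056, 0.0634)
  A cos θ + B sin θ = C:  0.1456·cos θ + -0.3907·sin θ = -0.1396
  θ3 = atan2(B,A) + arccos(C/0.4169) = 0.6980

θ₁ = 0.4360, θ₂ = 0.8728, θ₃ = 0.6980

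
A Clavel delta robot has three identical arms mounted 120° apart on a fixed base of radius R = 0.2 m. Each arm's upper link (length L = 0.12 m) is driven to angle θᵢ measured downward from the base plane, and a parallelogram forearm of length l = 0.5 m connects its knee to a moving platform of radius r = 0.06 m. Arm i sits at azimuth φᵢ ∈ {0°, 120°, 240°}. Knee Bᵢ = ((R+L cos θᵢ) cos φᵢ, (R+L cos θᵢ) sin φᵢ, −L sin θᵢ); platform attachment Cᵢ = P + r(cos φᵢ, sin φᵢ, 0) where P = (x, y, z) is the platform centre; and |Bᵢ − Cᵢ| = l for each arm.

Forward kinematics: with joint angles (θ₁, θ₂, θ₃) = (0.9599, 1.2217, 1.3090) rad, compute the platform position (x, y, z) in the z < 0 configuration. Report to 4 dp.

(0.0465, 0.0112, -0.5711)

arm 1 at φ=0.0°: (R−r)+L cos θ1 = 0.2088;  S1 = (0.2088, 0.0000, -0.0983)
arm 2 at φ=120.0°: (R−r)+L cos θ2 = 0.1810;  S2 = (-0.0905, 0.1568, -0.1128)
arm 3 at φ=240.0°: (R−r)+L cos θ3 = 0.1711;  S3 = (-0.0855, -0.1481, -0.1159)
|S₂|²−|S₁|² = -0.0078;  |S₃|²−|S₁|² = -0.0106
plane₁₂: -0.5987x+0.3136y+-0.0289z = -0.0078
Cramer: x(z) = 0.0155-0.0542z;  y(z) = 0.0048-0.0112z
sphere 1 gives Az²+Bz+C=0 with A=1.0031, B=0.2174, C=-0.2029;  B²−4AC=0.8616;  roots -0.5711, 0.3543;  negative root z = -0.5711
x = 0.0465, y = 0.0112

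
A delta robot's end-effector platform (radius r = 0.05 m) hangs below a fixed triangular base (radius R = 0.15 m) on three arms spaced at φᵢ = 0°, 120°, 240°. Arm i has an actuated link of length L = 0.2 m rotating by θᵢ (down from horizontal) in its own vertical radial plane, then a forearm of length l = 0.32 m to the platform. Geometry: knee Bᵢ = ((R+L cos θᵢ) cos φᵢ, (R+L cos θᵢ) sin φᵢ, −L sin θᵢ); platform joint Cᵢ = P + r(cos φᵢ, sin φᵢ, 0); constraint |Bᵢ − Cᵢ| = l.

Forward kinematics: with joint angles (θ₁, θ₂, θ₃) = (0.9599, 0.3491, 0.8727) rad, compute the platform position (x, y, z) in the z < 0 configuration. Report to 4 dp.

(-0.0565, 0.0699, -0.3185)

arm 1 at φ=0.0°: ρ1 = 0.2147;  centre 1 = (0.2147, 0.0000, -0.1638)
arm 2 at φ=120.0°: ρ2 = 0.2879;  centre 2 = (-0.1440, 0.2494, -0.0684)
φ3=240.0°: virtual centre (-0.1143, -0.1979, -0.1532), radius l
|centre ₂|²−|centre ₁|² = 0.0146;  |centre ₃|²−|centre ₁|² = 0.0028
[-0.7174 0.4987 0.1908]·P = 0.0146;  [-0.6580 -0.3959 0.0212]·P = 0.0028
det = 0.6121;  x = -0.0117+0.1407z,  y = 0.0125+-0.1803z
sphere 1 gives Az²+Bz+C=0 with A=1.0523, B=0.2594, C=-0.0241;  B²−4AC=0.1689;  roots -0.3185, 0.0720;  negative root z = -0.3185
x = -0.0565, y = 0.0699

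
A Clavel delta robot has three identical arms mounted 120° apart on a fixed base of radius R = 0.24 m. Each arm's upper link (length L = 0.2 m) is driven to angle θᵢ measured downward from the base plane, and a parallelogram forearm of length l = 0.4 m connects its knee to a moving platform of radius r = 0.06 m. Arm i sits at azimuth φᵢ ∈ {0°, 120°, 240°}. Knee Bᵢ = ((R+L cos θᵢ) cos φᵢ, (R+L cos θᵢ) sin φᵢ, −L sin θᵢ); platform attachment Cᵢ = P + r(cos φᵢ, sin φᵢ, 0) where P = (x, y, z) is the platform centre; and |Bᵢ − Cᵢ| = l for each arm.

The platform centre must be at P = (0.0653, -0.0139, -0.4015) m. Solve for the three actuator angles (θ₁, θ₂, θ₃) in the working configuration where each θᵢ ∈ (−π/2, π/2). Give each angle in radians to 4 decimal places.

θ₁ = 0.6110, θ₂ = 1.0472, θ₃ = 0.9596

arm 1 (φ=0.0°): x'=0.0653, y'=-0.0139
  e−x'=0.1147;  (l²−L²−(e−x')²−y'²−z²)/2L = -0.1364
  γ=atan2(-0.4015,0.1147)=-1.2925;  ψ=arccos(-0.3266)=1.9035;  θ1=γ+ψ≈0.6110
arm 2 (φ=120.0°): x'=-0.0447, y'=-0.0496
  A cos θ + B sin θ = C:  0.2247·cos θ + -0.4015·sin θ = -0.2354
  γ=atan2(-0.4015,0.2247)=-1.0606;  ψ=arccos(-0.5116)=2.1078;  θ2=γ+ψ≈1.0472
arm 3 (φ=240.0°): x'=-0.0206, y'=0.0635
  A=0.2006, B=-0.4015, C=(l²−L²−A²−y'²−z²)/(2L)=-0.2137
  √(A²+B²)=0.4488;  θ3 = -1.1074+2.0670 ≈ 0.9596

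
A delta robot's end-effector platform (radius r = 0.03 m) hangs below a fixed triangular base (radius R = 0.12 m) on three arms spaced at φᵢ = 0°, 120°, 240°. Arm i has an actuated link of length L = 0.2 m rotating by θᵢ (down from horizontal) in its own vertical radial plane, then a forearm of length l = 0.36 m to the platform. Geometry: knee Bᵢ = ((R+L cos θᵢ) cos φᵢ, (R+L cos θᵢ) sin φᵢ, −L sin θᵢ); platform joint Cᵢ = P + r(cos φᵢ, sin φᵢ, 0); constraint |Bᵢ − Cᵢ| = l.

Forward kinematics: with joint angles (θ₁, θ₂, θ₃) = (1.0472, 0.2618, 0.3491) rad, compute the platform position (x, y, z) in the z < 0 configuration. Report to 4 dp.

(-0.1360, 0.0114, -0.3254)

O1 = (0.1900·cos0.0°, 0.1900·sin0.0°, -0.1732) = (0.1900, 0.0000, -0.1732)
arm 2 at φ=120.0°: (R−r)+L cos θ2 = 0.2832;  O2 = (-0.1416, 0.2452, -0.0518)
arm 3 at φ=240.0°: (R−r)+L cos θ3 = 0.2779;  O3 = (-0.1390, -0.2407, -0.0684)
|O₂|²−|O₁|² = 0.0168;  |O₃|²−|O₁|² = 0.0158
linear system: -0.6632x+0.4905y = 0.0168−0.2429z; -0.6579x+-0.4814y = 0.0158−0.2096z
det = 0.6420;  x = -0.0247+0.3423z,  y = 0.0008+-0.0324z
quadratic in z: (1.1182)z²+(0.1994)z+(-0.0535)=0, √Δ=0.5283 → z ∈ {-0.3254, 0.1471}; z = -0.3254 (taking z<0)
x = -0.1360, y = 0.0114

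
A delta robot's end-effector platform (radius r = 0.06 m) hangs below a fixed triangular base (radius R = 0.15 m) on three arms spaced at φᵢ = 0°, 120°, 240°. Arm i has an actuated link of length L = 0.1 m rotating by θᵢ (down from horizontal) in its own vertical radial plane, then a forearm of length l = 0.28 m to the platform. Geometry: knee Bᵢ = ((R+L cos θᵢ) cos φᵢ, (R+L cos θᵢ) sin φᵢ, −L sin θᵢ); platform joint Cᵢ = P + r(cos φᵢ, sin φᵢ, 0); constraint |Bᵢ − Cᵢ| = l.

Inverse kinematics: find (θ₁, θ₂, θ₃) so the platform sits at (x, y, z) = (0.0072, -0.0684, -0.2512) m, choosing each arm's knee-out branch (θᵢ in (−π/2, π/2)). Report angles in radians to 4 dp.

θ₁ = 0.4366, θ₂ = 0.8727, θ₃ = 0.0870

arm 1 (φ=0.0°): x'=0.0072, y'=-0.0684
  A cos θ + B sin θ = C:  0.0828·cos θ + -0.2512·sin θ = -0.0312
  √(A²+B²)=0.2645;  θ1 = -1.2524+1.6890 ≈ 0.4366
rotate P by −φ2: (-0.0628, 0.0280, -0.2512)
  A=0.1528, B=-0.2512, C=(l²−L²−A²−y'²−z²)/(2L)=-0.0942
  √(A²+B²)=0.2940;  θ2 = -1.0242+1.8970 ≈ 0.8727
arm 3 (φ=240.0°): x'=0.0556, y'=0.0404
  e−x'=0.0344;  (l²−L²−(e−x')²−y'²−z²)/2L = 0.0124
  √(A²+B²)=0.2535;  θ3 = -1.4348+1.5218 ≈ 0.0870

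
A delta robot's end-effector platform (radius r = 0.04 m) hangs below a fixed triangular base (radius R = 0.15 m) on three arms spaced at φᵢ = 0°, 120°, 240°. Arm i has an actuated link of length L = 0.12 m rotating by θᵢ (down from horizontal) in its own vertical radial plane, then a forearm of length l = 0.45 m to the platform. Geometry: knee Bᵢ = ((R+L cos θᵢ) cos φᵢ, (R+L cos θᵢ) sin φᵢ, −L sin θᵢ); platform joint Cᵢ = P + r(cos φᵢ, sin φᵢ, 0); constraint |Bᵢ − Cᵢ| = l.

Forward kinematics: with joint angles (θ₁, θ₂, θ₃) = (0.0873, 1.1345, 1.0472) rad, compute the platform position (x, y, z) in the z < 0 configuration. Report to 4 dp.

(0.1626, -0.0139, -0.4552)

centre 1 = (0.2295·cos0.0°, 0.2295·sin0.0°, -0.0105) = (0.2295, 0.0000, -0.0105)
arm 2 at φ=120.0°: e+L cos θ2 = 0.1607;  centre 2 = (-0.0804, 0.1392, -0.1088)
arm 3 at φ=240.0°: e+L cos θ3 = 0.1700;  centre 3 = (-0.0850, -0.1472, -0.1039)
eliminate P² terms by subtracting sphere 1 from 2 and 3
linear system: -0.6198x+0.2784y = -0.0151−-0.1966z; -0.6291x+-0.2944y = -0.0131−-0.1869z
Cramer: x(z) = 0.0227-0.3074z;  y(z) = -0.0039+0.0219z
quadratic in z: (1.0950)z²+(0.1479)z+(-0.1596)=0, √Δ=0.8490 → z ∈ {-0.4552, 0.3201}; z = -0.4552 (taking z<0)
x = 0.1626, y = -0.0139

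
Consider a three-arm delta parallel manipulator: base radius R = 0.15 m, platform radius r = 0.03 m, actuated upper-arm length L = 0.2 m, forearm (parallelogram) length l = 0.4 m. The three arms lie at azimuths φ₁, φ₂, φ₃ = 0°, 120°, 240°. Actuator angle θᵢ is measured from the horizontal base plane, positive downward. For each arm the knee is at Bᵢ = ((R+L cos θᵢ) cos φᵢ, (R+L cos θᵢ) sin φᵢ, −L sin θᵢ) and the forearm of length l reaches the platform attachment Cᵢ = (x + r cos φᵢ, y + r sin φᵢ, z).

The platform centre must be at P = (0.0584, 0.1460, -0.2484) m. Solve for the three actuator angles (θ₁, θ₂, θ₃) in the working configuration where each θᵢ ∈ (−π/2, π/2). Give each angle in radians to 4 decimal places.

φ1=0.0° → target in arm frame (0.0584, 0.1460)
  A=0.0616, B=-0.2484, C=(l²−L²−A²−y'²−z²)/(2L)=0.0830
  γ=atan2(-0.2484,0.0616)=-1.3277;  ψ=arccos(0.3242)=1.2406;  θ1=γ+ψ≈-0.0871
φ2=120.0° → target in arm frame (0.0972, -0.1236)
  A cos θ + B sin θ = C:  0.0228·cos θ + -0.2484·sin θ = 0.1063
  γ=atan2(-0.2484,0.0228)=-1.4794;  ψ=arccos(0.4260)=1.1307;  θ2=γ+ψ≈-0.3487
arm 3 (φ=240.0°): x'=-0.1556, y'=-0.0224
  A cos θ + B sin θ = C:  0.2756·cos θ + -0.2484·sin θ = -0.0455
  √(A²+B²)=0.3711;  θ3 = -0.7335+1.6936 ≈ 0.9601

θ₁ = -0.0871, θ₂ = -0.3487, θ₃ = 0.9601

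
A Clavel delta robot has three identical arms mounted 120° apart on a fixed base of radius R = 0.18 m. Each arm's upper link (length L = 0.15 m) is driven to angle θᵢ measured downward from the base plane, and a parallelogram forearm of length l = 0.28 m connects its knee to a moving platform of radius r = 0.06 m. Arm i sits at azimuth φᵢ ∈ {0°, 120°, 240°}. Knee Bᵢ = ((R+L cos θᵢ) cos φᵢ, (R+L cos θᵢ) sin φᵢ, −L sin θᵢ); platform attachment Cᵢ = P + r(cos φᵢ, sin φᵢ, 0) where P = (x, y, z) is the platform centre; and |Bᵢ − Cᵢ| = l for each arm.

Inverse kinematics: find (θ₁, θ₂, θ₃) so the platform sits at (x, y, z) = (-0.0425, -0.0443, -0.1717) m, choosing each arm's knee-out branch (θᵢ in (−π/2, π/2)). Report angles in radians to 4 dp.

θ₁ = 0.7854, θ₂ = 0.6110, θ₃ = -0.0877

rotate P by −φ1: (-0.0425, -0.0443, -0.1717)
  e−x'=0.1625;  (l²−L²−(e−x')²−y'²−z²)/2L = -0.0065
  θ1 = atan2(B,A) + arccos(C/0.2364) = 0.7854
arm 2 (φ=120.0°): x'=-0.0171, y'=0.0590
  e−x'=0.1371;  (l²−L²−(e−x')²−y'²−z²)/2L = 0.0138
  √(A²+B²)=0.2197;  θ2 = -0.8969+1.5079 ≈ 0.6110
rotate P by −φ3: (0.0596, -0.0147, -0.1717)
  A cos θ + B sin θ = C:  0.0604·cos θ + -0.1717·sin θ = 0.0752
  γ=atan2(-0.1717,0.0604)=-1.2326;  ψ=arccos(0.4131)=1.1449;  θ3=γ+ψ≈-0.0877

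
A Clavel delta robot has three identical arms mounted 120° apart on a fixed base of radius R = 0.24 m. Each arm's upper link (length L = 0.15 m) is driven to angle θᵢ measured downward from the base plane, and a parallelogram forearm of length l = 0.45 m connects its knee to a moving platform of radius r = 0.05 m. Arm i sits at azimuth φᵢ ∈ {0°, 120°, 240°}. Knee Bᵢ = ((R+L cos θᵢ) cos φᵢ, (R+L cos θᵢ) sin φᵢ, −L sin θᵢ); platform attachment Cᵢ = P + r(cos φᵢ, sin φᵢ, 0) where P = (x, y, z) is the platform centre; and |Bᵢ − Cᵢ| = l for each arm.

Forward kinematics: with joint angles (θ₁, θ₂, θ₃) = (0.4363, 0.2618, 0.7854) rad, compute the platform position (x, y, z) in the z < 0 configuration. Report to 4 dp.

(0.0134, 0.0609, -0.3813)

centre 1 = (0.3259·cos0.0°, 0.3259·sin0.0°, -0.0634) = (0.3259, 0.0000, -0.0634)
φ2=120.0°: virtual centre (-0.1674, 0.2900, -0.0388), radius l
centre 3 = (0.2961·cos240.0°, 0.2961·sin240.0°, -0.1061) = (-0.1480, -0.2564, -0.1061)
|centre ₂|²−|centre ₁|² = 0.0034;  |centre ₃|²−|centre ₁|² = -0.0114
linear system: -0.9868x+0.5800y = 0.0034−0.0491z; -0.9480x+-0.5128y = -0.0114−-0.0854z
Cramer: x(z) = 0.0046-0.0230z;  y(z) = 0.0137-0.1239z
into |P−centre ₁|² = l²: 1.0159z² + 0.1382z + -0.0950 = 0;  Δ = 0.4052;  z = -0.3813 or 0.2453 → z<0 root = -0.3813
x = 0.0134, y = 0.0609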